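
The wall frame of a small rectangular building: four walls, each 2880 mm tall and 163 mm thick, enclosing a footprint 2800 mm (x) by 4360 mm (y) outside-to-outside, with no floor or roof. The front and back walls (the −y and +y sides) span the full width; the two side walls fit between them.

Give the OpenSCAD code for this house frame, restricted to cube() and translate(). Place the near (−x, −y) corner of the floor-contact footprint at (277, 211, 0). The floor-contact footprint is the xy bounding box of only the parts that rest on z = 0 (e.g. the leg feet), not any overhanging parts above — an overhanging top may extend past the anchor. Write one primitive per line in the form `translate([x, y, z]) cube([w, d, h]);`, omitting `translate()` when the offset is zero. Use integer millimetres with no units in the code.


translate([277, 211, 0]) cube([2800, 163, 2880]);
translate([277, 4408, 0]) cube([2800, 163, 2880]);
translate([277, 374, 0]) cube([163, 4034, 2880]);
translate([2914, 374, 0]) cube([163, 4034, 2880]);


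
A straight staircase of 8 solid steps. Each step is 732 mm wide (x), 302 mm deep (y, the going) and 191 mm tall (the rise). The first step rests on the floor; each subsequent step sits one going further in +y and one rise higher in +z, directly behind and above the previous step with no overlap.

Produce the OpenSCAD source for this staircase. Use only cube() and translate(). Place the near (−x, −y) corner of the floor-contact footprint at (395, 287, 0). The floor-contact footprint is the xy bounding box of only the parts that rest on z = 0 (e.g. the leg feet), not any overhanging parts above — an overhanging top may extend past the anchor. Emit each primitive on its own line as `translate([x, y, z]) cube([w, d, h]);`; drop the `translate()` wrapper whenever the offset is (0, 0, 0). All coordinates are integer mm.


translate([395, 287, 0]) cube([732, 302, 191]);
translate([395, 589, 191]) cube([732, 302, 191]);
translate([395, 891, 382]) cube([732, 302, 191]);
translate([395, 1193, 573]) cube([732, 302, 191]);
translate([395, 1495, 764]) cube([732, 302, 191]);
translate([395, 1797, 955]) cube([732, 302, 191]);
translate([395, 2099, 1146]) cube([732, 302, 191]);
translate([395, 2401, 1337]) cube([732, 302, 191]);


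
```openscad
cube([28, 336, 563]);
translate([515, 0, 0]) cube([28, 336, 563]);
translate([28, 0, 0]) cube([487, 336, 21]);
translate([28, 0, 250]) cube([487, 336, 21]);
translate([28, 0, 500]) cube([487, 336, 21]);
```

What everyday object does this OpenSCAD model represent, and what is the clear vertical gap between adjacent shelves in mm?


A bookshelf. The clear shelf gap is 229 mm.

Two tall side panels with 3 horizontal boards between them — a bookshelf. The first two shelf undersides are at z = 0 and z = 250; with shelf thickness 21, the clear gap is 250 − 0 − 21 = 229 mm.


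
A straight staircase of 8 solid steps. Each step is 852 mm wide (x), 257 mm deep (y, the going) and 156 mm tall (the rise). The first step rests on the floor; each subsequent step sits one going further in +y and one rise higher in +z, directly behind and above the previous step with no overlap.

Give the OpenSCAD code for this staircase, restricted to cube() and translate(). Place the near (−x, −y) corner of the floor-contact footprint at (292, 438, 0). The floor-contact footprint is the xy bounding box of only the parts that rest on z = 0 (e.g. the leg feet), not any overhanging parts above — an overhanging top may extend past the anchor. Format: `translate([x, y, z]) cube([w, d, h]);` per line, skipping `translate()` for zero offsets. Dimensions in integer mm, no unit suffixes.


translate([292, 438, 0]) cube([852, 257, 156]);
translate([292, 695, 156]) cube([852, 257, 156]);
translate([292, 952, 312]) cube([852, 257, 156]);
translate([292, 1209, 468]) cube([852, 257, 156]);
translate([292, 1466, 624]) cube([852, 257, 156]);
translate([292, 1723, 780]) cube([852, 257, 156]);
translate([292, 1980, 936]) cube([852, 257, 156]);
translate([292, 2237, 1092]) cube([852, 257, 156]);


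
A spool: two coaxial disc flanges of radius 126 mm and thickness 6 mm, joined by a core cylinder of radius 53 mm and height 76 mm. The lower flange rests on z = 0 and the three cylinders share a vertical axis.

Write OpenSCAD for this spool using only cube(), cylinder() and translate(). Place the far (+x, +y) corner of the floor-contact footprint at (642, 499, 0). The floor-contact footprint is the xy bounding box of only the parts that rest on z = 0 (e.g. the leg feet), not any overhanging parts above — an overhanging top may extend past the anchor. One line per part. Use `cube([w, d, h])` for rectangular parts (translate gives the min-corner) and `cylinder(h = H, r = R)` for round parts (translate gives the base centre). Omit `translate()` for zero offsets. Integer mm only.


translate([516, 373, 0]) cylinder(h = 6, r = 126);
translate([516, 373, 6]) cylinder(h = 76, r = 53);
translate([516, 373, 82]) cylinder(h = 6, r = 126);


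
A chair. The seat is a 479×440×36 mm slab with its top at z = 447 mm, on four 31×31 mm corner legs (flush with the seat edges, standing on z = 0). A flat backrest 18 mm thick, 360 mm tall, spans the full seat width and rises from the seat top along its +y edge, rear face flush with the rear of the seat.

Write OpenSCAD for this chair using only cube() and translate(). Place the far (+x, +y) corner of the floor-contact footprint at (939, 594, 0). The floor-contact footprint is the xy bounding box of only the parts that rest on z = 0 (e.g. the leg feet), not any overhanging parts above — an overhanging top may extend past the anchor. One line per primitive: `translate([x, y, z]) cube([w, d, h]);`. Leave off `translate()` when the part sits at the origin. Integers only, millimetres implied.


translate([460, 154, 411]) cube([479, 440, 36]);
translate([460, 154, 0]) cube([31, 31, 411]);
translate([908, 154, 0]) cube([31, 31, 411]);
translate([460, 563, 0]) cube([31, 31, 411]);
translate([908, 563, 0]) cube([31, 31, 411]);
translate([460, 576, 447]) cube([479, 18, 360]);


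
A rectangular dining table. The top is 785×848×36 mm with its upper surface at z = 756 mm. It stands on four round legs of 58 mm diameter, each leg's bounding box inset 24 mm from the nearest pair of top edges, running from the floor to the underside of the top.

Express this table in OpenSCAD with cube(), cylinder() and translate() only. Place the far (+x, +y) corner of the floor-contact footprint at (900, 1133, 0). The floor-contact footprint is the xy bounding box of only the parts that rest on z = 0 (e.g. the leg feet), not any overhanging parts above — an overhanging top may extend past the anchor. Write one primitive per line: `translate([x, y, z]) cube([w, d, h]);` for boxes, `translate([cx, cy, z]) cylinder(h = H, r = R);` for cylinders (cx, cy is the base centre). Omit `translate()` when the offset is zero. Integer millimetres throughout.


translate([139, 309, 720]) cube([785, 848, 36]);
translate([192, 362, 0]) cylinder(h = 720, r = 29);
translate([871, 362, 0]) cylinder(h = 720, r = 29);
translate([192, 1104, 0]) cylinder(h = 720, r = 29);
translate([871, 1104, 0]) cylinder(h = 720, r = 29);


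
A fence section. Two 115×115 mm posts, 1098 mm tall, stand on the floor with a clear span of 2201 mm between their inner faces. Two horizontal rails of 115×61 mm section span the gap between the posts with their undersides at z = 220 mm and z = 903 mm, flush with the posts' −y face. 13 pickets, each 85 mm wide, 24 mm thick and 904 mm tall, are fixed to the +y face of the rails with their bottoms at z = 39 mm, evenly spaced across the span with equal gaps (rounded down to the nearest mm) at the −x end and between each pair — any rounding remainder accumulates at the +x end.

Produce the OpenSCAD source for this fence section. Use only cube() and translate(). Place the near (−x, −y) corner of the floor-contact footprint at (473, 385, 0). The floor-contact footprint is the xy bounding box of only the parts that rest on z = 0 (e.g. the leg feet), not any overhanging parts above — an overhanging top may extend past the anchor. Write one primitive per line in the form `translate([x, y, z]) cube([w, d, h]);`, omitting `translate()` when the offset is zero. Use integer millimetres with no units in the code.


translate([473, 385, 0]) cube([115, 115, 1098]);
translate([2789, 385, 0]) cube([115, 115, 1098]);
translate([588, 385, 220]) cube([2201, 115, 61]);
translate([588, 385, 903]) cube([2201, 115, 61]);
translate([666, 500, 39]) cube([85, 24, 904]);
translate([829, 500, 39]) cube([85, 24, 904]);
translate([992, 500, 39]) cube([85, 24, 904]);
translate([1155, 500, 39]) cube([85, 24, 904]);
translate([1318, 500, 39]) cube([85, 24, 904]);
translate([1481, 500, 39]) cube([85, 24, 904]);
translate([1644, 500, 39]) cube([85, 24, 904]);
translate([1807, 500, 39]) cube([85, 24, 904]);
translate([1970, 500, 39]) cube([85, 24, 904]);
translate([2133, 500, 39]) cube([85, 24, 904]);
translate([2296, 500, 39]) cube([85, 24, 904]);
translate([2459, 500, 39]) cube([85, 24, 904]);
translate([2622, 500, 39]) cube([85, 24, 904]);


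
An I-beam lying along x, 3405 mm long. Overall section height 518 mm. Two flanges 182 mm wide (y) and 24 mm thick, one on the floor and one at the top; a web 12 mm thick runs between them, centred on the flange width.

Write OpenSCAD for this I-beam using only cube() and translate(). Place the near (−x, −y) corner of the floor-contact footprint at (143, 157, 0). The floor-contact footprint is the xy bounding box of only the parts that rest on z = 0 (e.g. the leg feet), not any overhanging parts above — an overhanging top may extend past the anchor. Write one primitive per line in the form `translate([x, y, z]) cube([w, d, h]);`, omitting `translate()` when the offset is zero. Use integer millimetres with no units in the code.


translate([143, 157, 0]) cube([3405, 182, 24]);
translate([143, 242, 24]) cube([3405, 12, 470]);
translate([143, 157, 494]) cube([3405, 182, 24]);


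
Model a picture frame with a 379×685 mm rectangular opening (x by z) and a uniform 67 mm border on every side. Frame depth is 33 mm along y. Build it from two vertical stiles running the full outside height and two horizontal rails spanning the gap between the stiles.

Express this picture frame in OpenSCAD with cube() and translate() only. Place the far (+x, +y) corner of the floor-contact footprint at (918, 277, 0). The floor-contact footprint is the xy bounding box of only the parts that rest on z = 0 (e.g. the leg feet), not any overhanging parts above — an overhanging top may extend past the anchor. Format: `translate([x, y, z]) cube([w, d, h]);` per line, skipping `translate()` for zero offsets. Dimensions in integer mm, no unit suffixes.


translate([405, 244, 0]) cube([67, 33, 819]);
translate([851, 244, 0]) cube([67, 33, 819]);
translate([472, 244, 0]) cube([379, 33, 67]);
translate([472, 244, 752]) cube([379, 33, 67]);


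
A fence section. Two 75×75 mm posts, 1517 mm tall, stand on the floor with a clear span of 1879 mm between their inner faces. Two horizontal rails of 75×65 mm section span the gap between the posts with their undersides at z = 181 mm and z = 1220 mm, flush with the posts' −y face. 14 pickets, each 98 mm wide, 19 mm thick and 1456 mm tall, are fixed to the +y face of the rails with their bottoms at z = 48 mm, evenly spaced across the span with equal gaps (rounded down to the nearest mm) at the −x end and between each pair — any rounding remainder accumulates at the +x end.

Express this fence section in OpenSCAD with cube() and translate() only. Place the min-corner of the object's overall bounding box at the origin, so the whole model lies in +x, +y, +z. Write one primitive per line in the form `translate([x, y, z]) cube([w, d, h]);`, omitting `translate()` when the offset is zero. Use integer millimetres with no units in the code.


cube([75, 75, 1517]);
translate([1954, 0, 0]) cube([75, 75, 1517]);
translate([75, 0, 181]) cube([1879, 75, 65]);
translate([75, 0, 1220]) cube([1879, 75, 65]);
translate([108, 75, 48]) cube([98, 19, 1456]);
translate([239, 75, 48]) cube([98, 19, 1456]);
translate([370, 75, 48]) cube([98, 19, 1456]);
translate([501, 75, 48]) cube([98, 19, 1456]);
translate([632, 75, 48]) cube([98, 19, 1456]);
translate([763, 75, 48]) cube([98, 19, 1456]);
translate([894, 75, 48]) cube([98, 19, 1456]);
translate([1025, 75, 48]) cube([98, 19, 1456]);
translate([1156, 75, 48]) cube([98, 19, 1456]);
translate([1287, 75, 48]) cube([98, 19, 1456]);
translate([1418, 75, 48]) cube([98, 19, 1456]);
translate([1549, 75, 48]) cube([98, 19, 1456]);
translate([1680, 75, 48]) cube([98, 19, 1456]);
translate([1811, 75, 48]) cube([98, 19, 1456]);


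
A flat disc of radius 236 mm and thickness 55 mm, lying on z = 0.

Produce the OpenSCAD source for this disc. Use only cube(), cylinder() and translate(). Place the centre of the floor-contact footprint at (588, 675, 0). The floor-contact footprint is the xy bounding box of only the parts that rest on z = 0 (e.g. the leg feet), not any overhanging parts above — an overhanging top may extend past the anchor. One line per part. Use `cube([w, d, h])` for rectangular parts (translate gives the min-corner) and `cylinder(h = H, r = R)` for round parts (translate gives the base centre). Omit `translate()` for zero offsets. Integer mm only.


translate([588, 675, 0]) cylinder(h = 55, r = 236);


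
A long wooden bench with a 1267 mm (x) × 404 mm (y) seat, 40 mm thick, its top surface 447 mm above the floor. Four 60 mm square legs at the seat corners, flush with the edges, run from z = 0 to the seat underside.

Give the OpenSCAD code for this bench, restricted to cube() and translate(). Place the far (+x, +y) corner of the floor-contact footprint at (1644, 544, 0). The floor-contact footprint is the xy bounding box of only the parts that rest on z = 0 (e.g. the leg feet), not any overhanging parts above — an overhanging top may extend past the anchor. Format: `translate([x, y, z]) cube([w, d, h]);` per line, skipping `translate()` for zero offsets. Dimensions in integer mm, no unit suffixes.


translate([377, 140, 407]) cube([1267, 404, 40]);
translate([377, 140, 0]) cube([60, 60, 407]);
translate([377, 484, 0]) cube([60, 60, 407]);
translate([1584, 140, 0]) cube([60, 60, 407]);
translate([1584, 484, 0]) cube([60, 60, 407]);


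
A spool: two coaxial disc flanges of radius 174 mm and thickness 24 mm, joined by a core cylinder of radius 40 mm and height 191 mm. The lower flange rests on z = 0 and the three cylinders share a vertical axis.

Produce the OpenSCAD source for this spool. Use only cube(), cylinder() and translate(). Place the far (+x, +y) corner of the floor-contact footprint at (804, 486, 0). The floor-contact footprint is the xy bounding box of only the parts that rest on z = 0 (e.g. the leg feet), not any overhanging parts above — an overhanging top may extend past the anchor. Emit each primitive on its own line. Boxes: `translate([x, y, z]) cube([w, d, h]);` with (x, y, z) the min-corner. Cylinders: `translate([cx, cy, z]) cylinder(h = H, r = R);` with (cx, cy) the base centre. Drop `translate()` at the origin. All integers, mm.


translate([630, 312, 0]) cylinder(h = 24, r = 174);
translate([630, 312, 24]) cylinder(h = 191, r = 40);
translate([630, 312, 215]) cylinder(h = 24, r = 174);


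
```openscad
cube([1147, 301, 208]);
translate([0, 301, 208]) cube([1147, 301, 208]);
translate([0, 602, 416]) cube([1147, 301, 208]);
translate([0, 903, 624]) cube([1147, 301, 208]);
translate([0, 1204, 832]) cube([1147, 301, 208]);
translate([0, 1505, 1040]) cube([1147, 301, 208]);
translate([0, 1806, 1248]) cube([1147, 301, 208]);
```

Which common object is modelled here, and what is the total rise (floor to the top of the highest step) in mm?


A staircase. The total rise is 1456 mm.

7 identical blocks, each offset up and back from the previous — a staircase. Each step is 208 mm tall and there are 7 of them, so the total rise is 7 × 208 = 1456 mm.


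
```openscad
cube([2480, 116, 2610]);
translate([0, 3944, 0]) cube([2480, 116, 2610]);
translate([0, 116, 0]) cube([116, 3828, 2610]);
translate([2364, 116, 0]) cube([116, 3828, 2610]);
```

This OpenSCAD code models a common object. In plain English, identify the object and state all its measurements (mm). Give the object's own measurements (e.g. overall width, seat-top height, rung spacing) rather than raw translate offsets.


The wall frame of a small rectangular building: four walls, each 2610 mm tall and 116 mm thick, enclosing a footprint 2480 mm (x) by 4060 mm (y) outside-to-outside, with no floor or roof. The front and back walls (the −y and +y sides) span the full width; the two side walls fit between them.


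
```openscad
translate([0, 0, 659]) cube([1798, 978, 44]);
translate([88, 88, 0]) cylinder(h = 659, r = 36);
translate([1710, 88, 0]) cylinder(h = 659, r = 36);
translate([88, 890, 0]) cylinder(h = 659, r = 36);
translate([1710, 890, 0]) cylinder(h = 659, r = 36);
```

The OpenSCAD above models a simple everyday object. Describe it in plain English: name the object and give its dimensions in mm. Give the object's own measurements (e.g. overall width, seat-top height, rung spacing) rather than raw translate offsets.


A table: top 1798 mm (x) × 978 mm (y), 44 mm thick, upper face at z = 703 mm, on four round legs of 72 mm diameter, each leg's bounding box inset 52 mm from the nearest pair of top edges from z = 0 to the bottom of the top.


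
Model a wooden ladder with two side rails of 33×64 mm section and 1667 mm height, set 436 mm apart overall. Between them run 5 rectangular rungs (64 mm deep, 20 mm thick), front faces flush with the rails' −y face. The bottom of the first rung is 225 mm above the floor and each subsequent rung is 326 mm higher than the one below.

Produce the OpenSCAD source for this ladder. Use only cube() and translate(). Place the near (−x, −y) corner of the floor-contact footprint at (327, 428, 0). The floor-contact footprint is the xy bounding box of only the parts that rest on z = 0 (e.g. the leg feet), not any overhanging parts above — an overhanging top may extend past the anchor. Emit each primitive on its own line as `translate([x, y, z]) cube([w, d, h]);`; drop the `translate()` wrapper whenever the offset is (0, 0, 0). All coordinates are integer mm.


translate([327, 428, 0]) cube([33, 64, 1667]);
translate([730, 428, 0]) cube([33, 64, 1667]);
translate([360, 428, 225]) cube([370, 64, 20]);
translate([360, 428, 551]) cube([370, 64, 20]);
translate([360, 428, 877]) cube([370, 64, 20]);
translate([360, 428, 1203]) cube([370, 64, 20]);
translate([360, 428, 1529]) cube([370, 64, 20]);


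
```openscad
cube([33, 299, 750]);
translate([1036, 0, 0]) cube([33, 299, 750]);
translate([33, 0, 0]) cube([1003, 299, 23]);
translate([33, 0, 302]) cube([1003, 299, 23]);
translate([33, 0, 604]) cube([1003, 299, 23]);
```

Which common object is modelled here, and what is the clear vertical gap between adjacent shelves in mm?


A bookshelf. The clear shelf gap is 279 mm.

Two tall side panels with 3 horizontal boards between them — a bookshelf. The first two shelf undersides are at z = 0 and z = 302; with shelf thickness 23, the clear gap is 302 − 0 − 23 = 279 mm.


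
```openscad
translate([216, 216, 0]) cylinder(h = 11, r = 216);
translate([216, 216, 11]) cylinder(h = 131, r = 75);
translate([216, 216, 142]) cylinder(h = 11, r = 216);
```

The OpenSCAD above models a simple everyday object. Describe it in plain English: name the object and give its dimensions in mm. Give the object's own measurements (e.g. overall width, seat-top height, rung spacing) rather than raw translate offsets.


A spool: two coaxial disc flanges of radius 216 mm and thickness 11 mm, joined by a core cylinder of radius 75 mm and height 131 mm. The lower flange rests on z = 0 and the three cylinders share a vertical axis.


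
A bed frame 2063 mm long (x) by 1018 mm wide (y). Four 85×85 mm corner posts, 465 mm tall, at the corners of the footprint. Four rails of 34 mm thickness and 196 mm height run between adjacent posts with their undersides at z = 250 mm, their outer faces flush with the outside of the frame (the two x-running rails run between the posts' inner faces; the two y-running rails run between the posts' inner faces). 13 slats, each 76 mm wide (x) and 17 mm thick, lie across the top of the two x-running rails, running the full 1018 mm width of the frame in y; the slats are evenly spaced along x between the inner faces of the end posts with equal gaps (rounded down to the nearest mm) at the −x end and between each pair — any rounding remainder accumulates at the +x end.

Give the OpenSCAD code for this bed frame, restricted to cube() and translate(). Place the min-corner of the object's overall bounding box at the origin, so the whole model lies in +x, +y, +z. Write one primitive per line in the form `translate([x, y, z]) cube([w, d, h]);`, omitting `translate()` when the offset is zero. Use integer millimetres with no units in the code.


// slat z = rail_z + rail_h = 250 + 196 = 446
// slat gap = ⌊(1893 − 13·76) / 14⌋ = 64
cube([85, 85, 465]);
translate([0, 933, 0]) cube([85, 85, 465]);
translate([1978, 0, 0]) cube([85, 85, 465]);
translate([1978, 933, 0]) cube([85, 85, 465]);
translate([85, 0, 250]) cube([1893, 34, 196]);
translate([85, 984, 250]) cube([1893, 34, 196]);
translate([0, 85, 250]) cube([34, 848, 196]);
translate([2029, 85, 250]) cube([34, 848, 196]);
translate([149, 0, 446]) cube([76, 1018, 17]);
translate([289, 0, 446]) cube([76, 1018, 17]);
translate([429, 0, 446]) cube([76, 1018, 17]);
translate([569, 0, 446]) cube([76, 1018, 17]);
translate([709, 0, 446]) cube([76, 1018, 17]);
translate([849, 0, 446]) cube([76, 1018, 17]);
translate([989, 0, 446]) cube([76, 1018, 17]);
translate([1129, 0, 446]) cube([76, 1018, 17]);
translate([1269, 0, 446]) cube([76, 1018, 17]);
translate([1409, 0, 446]) cube([76, 1018, 17]);
translate([1549, 0, 446]) cube([76, 1018, 17]);
translate([1689, 0, 446]) cube([76, 1018, 17]);
translate([1829, 0, 446]) cube([76, 1018, 17]);


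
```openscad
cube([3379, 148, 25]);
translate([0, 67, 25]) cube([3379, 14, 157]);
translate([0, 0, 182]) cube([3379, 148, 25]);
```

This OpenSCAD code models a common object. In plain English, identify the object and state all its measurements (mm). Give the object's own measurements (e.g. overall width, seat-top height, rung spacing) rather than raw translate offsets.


An I-beam lying along x, 3379 mm long. Overall section height 207 mm. Two flanges 148 mm wide (y) and 25 mm thick, one on the floor and one at the top; a web 14 mm thick runs between them, centred on the flange width.


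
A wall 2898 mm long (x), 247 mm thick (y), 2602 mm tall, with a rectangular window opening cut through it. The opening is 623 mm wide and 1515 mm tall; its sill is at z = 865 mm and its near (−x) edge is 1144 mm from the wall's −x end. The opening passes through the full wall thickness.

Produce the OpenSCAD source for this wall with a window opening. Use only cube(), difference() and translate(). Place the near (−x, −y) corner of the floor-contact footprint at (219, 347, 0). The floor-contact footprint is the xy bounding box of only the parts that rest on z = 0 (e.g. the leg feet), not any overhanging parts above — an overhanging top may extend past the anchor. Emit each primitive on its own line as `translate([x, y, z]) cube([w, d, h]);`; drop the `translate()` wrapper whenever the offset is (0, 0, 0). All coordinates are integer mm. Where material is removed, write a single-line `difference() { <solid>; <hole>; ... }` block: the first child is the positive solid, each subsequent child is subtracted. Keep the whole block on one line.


difference() { translate([219, 347, 0]) cube([2898, 247, 2602]); translate([1363, 347, 865]) cube([623, 247, 1515]); }


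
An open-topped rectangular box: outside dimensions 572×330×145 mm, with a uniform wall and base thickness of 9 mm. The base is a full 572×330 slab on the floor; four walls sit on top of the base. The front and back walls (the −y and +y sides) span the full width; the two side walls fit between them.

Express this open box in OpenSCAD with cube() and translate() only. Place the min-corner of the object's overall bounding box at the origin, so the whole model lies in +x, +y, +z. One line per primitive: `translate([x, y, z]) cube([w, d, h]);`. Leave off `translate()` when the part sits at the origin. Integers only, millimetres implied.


cube([572, 330, 9]);
translate([0, 0, 9]) cube([572, 9, 136]);
translate([0, 321, 9]) cube([572, 9, 136]);
translate([0, 9, 9]) cube([9, 312, 136]);
translate([563, 9, 9]) cube([9, 312, 136]);


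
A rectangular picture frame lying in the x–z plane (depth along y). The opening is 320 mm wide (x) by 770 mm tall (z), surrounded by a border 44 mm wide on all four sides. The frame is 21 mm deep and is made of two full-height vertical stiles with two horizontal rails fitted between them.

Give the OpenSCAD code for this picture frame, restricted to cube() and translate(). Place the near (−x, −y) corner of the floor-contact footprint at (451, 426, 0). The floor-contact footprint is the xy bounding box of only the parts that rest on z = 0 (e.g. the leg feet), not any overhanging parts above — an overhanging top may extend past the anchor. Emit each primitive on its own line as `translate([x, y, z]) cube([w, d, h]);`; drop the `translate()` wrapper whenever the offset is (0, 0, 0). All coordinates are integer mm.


translate([451, 426, 0]) cube([44, 21, 858]);
translate([815, 426, 0]) cube([44, 21, 858]);
translate([495, 426, 0]) cube([320, 21, 44]);
translate([495, 426, 814]) cube([320, 21, 44]);


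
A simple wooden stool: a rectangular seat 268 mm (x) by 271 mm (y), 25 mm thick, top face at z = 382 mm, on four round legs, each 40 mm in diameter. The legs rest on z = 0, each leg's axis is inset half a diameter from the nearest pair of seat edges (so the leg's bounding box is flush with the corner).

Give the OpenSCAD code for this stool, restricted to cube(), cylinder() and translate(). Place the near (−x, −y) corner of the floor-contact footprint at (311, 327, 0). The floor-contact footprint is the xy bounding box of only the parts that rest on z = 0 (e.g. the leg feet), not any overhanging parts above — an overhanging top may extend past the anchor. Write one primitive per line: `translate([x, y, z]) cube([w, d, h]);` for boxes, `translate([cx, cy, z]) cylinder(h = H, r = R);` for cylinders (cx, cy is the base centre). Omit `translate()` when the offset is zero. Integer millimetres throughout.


translate([311, 327, 357]) cube([268, 271, 25]);
translate([331, 347, 0]) cylinder(h = 357, r = 20);
translate([559, 347, 0]) cylinder(h = 357, r = 20);
translate([331, 578, 0]) cylinder(h = 357, r = 20);
translate([559, 578, 0]) cylinder(h = 357, r = 20);


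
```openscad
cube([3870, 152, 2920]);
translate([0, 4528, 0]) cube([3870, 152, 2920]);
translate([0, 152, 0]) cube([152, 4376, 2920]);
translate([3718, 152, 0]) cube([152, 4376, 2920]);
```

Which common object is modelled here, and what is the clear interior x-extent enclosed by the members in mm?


A house (or room) frame. The interior width is 3566 mm.

Four 2920 mm walls enclosing a rectangle with no floor or roof — a room or house frame. Outside width is 3870 mm and wall thickness is 152 mm, so the interior width is 3870 − 2 × 152 = 3566 mm.


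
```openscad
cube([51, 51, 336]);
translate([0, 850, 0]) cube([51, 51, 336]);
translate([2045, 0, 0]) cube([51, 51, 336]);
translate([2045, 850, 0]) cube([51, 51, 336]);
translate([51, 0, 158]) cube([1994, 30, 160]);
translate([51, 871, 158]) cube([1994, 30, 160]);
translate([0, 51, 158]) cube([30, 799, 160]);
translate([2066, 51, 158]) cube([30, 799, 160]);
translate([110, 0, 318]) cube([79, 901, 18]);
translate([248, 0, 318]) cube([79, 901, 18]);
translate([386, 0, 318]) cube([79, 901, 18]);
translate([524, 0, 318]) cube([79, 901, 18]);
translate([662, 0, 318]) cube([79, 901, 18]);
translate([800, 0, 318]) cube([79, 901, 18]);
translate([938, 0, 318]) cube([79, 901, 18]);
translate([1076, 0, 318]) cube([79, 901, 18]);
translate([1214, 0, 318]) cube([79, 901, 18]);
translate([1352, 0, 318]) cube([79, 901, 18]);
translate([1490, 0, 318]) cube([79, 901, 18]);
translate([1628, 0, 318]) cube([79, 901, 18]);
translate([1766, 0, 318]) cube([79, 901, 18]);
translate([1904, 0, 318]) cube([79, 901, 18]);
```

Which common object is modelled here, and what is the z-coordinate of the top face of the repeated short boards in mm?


A bed frame. The slat-top height is 336 mm.

Four posts, four rails, and a row of slats — a bed frame. Slats sit on the rails at z = 158 + 160 = 318; with slat thickness 18, the top is 336 mm.


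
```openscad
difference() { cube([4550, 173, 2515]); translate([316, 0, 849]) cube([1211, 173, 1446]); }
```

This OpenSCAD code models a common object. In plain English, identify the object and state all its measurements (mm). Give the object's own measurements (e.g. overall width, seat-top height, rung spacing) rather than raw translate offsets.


A wall 4550 mm long (x), 173 mm thick (y), 2515 mm tall, with a rectangular window opening cut through it. The opening is 1211 mm wide and 1446 mm tall; its sill is at z = 849 mm and its near (−x) edge is 316 mm from the wall's −x end. The opening passes through the full wall thickness.


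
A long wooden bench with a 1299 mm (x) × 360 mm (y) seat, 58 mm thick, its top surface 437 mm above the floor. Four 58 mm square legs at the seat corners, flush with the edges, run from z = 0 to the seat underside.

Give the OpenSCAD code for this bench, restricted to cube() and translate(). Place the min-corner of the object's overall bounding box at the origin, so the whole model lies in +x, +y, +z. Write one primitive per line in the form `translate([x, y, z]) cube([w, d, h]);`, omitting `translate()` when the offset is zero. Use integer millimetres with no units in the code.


translate([0, 0, 379]) cube([1299, 360, 58]);
cube([58, 58, 379]);
translate([0, 302, 0]) cube([58, 58, 379]);
translate([1241, 0, 0]) cube([58, 58, 379]);
translate([1241, 302, 0]) cube([58, 58, 379]);


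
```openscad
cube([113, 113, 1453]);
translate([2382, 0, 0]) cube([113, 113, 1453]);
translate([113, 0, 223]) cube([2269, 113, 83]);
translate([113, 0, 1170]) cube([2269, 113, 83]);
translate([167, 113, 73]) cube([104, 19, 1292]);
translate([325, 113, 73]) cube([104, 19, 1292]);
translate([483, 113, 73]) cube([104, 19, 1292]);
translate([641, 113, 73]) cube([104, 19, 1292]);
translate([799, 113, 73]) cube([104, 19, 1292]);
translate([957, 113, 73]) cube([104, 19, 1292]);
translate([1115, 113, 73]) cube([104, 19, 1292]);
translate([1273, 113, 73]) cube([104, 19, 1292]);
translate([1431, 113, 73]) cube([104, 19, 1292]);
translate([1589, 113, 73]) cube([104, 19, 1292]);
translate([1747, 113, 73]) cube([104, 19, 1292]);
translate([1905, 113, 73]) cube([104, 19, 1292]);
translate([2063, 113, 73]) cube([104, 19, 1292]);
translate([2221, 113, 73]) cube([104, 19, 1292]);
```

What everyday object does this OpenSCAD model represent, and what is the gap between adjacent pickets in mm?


A fence section. The picket gap is 54 mm.

Two posts, two rails, 14 pickets — a fence section. Span 2269 mm holds 14 pickets of 104 mm with 15 equal gaps: ⌊(2269 − 14·104) / 15⌋ = 54 mm.


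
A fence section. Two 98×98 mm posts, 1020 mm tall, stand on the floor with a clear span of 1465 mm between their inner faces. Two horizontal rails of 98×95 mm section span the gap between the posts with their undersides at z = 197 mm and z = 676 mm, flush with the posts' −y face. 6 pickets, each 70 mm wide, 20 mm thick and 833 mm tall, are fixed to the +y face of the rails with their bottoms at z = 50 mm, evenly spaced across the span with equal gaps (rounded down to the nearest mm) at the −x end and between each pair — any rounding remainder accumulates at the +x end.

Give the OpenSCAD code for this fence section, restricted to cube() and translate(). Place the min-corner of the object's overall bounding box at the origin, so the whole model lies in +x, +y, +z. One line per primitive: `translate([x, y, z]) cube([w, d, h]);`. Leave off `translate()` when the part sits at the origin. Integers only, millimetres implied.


cube([98, 98, 1020]);
translate([1563, 0, 0]) cube([98, 98, 1020]);
translate([98, 0, 197]) cube([1465, 98, 95]);
translate([98, 0, 676]) cube([1465, 98, 95]);
translate([247, 98, 50]) cube([70, 20, 833]);
translate([466, 98, 50]) cube([70, 20, 833]);
translate([685, 98, 50]) cube([70, 20, 833]);
translate([904, 98, 50]) cube([70, 20, 833]);
translate([1123, 98, 50]) cube([70, 20, 833]);
translate([1342, 98, 50]) cube([70, 20, 833]);


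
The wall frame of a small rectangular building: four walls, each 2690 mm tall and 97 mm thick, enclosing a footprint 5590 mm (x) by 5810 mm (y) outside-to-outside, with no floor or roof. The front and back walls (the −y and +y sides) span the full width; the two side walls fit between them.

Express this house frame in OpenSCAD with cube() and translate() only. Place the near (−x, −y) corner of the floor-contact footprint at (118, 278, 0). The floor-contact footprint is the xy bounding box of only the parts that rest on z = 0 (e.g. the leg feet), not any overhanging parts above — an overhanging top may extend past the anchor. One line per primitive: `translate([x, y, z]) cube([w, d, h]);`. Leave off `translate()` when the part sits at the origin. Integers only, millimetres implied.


translate([118, 278, 0]) cube([5590, 97, 2690]);
translate([118, 5991, 0]) cube([5590, 97, 2690]);
translate([118, 375, 0]) cube([97, 5616, 2690]);
translate([5611, 375, 0]) cube([97, 5616, 2690]);


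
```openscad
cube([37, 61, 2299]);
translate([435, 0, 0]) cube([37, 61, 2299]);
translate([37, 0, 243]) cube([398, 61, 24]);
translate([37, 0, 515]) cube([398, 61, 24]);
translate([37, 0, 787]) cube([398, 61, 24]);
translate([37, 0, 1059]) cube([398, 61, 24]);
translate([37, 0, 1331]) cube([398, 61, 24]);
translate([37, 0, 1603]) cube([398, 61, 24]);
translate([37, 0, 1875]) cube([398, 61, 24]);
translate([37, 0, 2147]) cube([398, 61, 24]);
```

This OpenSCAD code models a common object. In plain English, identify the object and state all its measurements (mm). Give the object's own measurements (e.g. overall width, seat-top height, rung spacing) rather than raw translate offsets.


A straight ladder. Two 37×61 mm vertical rails, 2299 mm tall, stand 472 mm apart (outside-to-outside) with their front faces coplanar on the −y side. 8 rungs, each 61 mm deep and 24 mm tall, span between the inner faces of the rails, front faces flush with the rails. The lowest rung's underside is at z = 243 mm and rungs are spaced 272 mm apart (underside to underside).


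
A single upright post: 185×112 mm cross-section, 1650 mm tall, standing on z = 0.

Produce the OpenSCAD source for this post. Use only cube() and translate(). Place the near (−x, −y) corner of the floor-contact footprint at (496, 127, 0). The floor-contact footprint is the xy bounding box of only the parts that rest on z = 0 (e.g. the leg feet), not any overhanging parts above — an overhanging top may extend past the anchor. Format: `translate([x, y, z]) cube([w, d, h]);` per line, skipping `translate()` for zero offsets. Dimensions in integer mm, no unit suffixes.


translate([496, 127, 0]) cube([185, 112, 1650]);


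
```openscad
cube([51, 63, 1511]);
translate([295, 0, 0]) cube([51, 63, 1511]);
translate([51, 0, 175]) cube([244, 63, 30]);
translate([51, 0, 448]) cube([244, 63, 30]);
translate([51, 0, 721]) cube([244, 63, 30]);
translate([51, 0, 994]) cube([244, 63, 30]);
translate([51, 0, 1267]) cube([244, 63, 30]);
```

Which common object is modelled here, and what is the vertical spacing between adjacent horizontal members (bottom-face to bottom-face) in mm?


A ladder. The rung spacing is 273 mm.

Two tall 51×63 posts with 5 short bars between them — a ladder. Adjacent rungs sit at z = 175 and z = 448, so the spacing is 448 − 175 = 273 mm.


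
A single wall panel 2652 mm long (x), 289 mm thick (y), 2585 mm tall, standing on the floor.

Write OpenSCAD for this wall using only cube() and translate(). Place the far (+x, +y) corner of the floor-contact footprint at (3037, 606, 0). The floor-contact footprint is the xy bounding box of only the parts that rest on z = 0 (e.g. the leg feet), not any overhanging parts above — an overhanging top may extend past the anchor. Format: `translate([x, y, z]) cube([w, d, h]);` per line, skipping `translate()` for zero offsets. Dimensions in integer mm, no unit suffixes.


translate([385, 317, 0]) cube([2652, 289, 2585]);


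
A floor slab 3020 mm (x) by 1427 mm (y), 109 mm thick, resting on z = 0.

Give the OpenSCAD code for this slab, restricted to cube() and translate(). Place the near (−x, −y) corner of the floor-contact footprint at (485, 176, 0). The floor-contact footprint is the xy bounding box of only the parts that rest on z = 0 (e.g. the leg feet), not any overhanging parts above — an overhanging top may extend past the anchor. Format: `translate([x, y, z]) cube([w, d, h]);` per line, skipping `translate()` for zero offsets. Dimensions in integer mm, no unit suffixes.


translate([485, 176, 0]) cube([3020, 1427, 109]);


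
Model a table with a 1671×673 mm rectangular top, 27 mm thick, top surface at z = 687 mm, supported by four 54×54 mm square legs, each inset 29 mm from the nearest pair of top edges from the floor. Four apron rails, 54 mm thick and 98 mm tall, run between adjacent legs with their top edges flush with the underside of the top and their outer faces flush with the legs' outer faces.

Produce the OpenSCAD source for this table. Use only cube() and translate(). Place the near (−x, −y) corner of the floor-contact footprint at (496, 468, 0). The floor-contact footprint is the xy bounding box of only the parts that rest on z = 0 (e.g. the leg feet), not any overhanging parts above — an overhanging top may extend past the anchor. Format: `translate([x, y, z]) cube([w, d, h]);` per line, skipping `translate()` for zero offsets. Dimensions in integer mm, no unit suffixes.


// leg_h = 687 - 27 = 660
// apron z = 660 - 98 = 562
translate([467, 439, 660]) cube([1671, 673, 27]);
translate([496, 468, 0]) cube([54, 54, 660]);
translate([2055, 468, 0]) cube([54, 54, 660]);
translate([496, 1029, 0]) cube([54, 54, 660]);
translate([2055, 1029, 0]) cube([54, 54, 660]);
translate([550, 468, 562]) cube([1505, 54, 98]);
translate([550, 1029, 562]) cube([1505, 54, 98]);
translate([496, 522, 562]) cube([54, 507, 98]);
translate([2055, 522, 562]) cube([54, 507, 98]);


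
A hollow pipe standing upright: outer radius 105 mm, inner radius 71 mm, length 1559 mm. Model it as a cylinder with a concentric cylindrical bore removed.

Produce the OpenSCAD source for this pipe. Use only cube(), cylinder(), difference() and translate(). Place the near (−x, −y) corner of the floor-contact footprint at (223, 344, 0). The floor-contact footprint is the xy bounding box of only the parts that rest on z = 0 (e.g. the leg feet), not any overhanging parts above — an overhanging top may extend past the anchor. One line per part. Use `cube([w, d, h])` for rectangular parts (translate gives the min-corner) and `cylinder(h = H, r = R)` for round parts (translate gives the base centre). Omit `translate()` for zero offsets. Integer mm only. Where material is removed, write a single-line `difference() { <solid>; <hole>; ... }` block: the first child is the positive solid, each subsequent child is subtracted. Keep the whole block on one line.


difference() { translate([328, 449, 0]) cylinder(h = 1559, r = 105); translate([328, 449, 0]) cylinder(h = 1559, r = 71); }


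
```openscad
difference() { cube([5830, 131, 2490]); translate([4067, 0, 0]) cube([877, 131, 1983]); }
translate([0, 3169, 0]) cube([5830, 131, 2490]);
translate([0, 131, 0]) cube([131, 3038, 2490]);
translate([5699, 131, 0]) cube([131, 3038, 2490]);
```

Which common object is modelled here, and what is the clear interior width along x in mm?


A single room. The interior width is 5568 mm.

Four walls enclosing a rectangle with a door in the front wall — a room. Outside width 5830 minus two 131 mm walls gives 5568 mm.
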